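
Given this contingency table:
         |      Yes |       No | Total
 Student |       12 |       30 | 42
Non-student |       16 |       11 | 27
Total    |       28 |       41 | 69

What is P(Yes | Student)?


P(Yes | Student) = 12/(12+30) = 12/42 = 2/7

P(Yes|Student) = 2/7 ≈ 28.57%


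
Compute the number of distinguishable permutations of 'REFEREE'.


Letters: 7, freq: {'R': 2, 'E': 4, 'F': 1}
7!/(2!×4!×1!) = 5040/48 = 105

105


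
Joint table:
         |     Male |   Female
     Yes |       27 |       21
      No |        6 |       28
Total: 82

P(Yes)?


P(Yes) = (27+21)/82 = 48/82 = 24/41

P(Yes) = 24/41 ≈ 58.54%


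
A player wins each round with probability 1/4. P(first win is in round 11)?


Geometric: P(X=11) = (1-p)^(k-1)×p = (3/4)^10×1/4 = 59049/4194304

P(X=11) = 59049/4194304 ≈ 1.41%


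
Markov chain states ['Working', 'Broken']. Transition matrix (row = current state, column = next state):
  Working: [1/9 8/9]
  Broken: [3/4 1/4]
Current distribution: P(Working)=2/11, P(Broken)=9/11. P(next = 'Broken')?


P(next=Broken) = Σᵢ P(now=i)×P(i→Broken)
= 2/11×8/9 + 9/11×1/4
= 16/99 + 9/44 = 145/396

P = 145/396 ≈ 0.3662


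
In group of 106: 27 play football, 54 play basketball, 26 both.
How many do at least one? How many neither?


|A∪B| = 27+54-26 = 55
Neither = 106-55 = 51

At least one: 55; Neither: 51


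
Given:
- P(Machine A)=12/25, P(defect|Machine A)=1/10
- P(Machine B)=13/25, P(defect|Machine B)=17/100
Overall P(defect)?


P(B) = Σ P(B|Aᵢ)×P(Aᵢ)
  1/10×12/25 = 6/125
  17/100×13/25 = 221/2500
Sum = 341/2500

P(defect) = 341/2500 ≈ 13.64%


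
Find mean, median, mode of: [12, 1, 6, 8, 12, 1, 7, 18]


Sorted: [1, 1, 6, 7, 8, 12, 12, 18]
Mean = 65/8
Median = 15/2
Freq: {12: 2, 1: 2, 6: 1, 8: 1, 7: 1, 18: 1}
Mode: [1, 12]

Mean=65/8, Median=15/2, Mode=[1, 12]


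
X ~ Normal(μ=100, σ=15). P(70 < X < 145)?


z₁=(70-100)/15=-2.0, z₂=(145-100)/15=3.0
P = Φ(3.0) - Φ(-2.0) = 0.998650 - 0.022750 = 0.975900 ≈ 0.9759

P(70 < X < 145) ≈ 0.9759


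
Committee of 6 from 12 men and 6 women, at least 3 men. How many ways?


Count by #men:
  3M,3W: C(12,3)×C(6,3)=4400
  4M,2W: C(12,4)×C(6,2)=7425
  5M,1W: C(12,5)×C(6,1)=4752
  6M,0W: C(12,6)×C(6,0)=924
Total = 17501

17501


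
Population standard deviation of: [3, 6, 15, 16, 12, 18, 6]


Mean = 76/7
  (3-76/7)²=3025/49
  (6-76/7)²=1156/49
  (15-76/7)²=841/49
  (16-76/7)²=1296/49
  (12-76/7)²=64/49
  (18-76/7)²=2500/49
  (6-76/7)²=1156/49
Σ(x-μ)² = 1434/7
σ² = (1434/7)/7 = 1434/49

σ = √(1434/49) ≈ 5.4097


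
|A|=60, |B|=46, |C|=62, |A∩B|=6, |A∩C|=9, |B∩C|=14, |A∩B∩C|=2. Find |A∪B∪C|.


|A∪B∪C| = 60+46+62-6-9-14+2 = 141

|A∪B∪C| = 141


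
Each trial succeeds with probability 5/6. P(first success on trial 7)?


Geometric: P(X=7) = (1-p)^(k-1)×p = (1/6)^6×5/6 = 5/279936

P(X=7) = 5/279936 ≈ 0.00%


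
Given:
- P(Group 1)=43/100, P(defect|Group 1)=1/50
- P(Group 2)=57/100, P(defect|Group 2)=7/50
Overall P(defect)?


P(B) = Σ P(B|Aᵢ)×P(Aᵢ)
  1/50×43/100 = 43/5000
  7/50×57/100 = 399/5000
Sum = 221/2500

P(defect) = 221/2500 ≈ 8.84%


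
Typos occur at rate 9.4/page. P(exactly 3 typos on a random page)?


Poisson(λ=9.4): P(X=3) = e^(-λ)×λ^k/k!
= e^(-9.4) × 9.4^3 / 3!
≈ 8.272406556e-05 × 830.584 / 6 ≈ 0.011452

P(X=3) ≈ 0.011452 ≈ 1.15%


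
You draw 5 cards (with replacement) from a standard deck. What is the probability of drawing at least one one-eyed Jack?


P(not a one-eyed Jack) = 50/52 = 25/26
P(none in 5 draws) = (25/26)^5 = 9765625/11881376
P(≥1 one-eyed Jack) = 1 - 9765625/11881376 = 2115751/11881376

P = 2115751/11881376 ≈ 17.81%


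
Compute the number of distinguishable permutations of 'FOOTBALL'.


Letters: 8, freq: {'F': 1, 'O': 2, 'T': 1, 'B': 1, 'A': 1, 'L': 2}
8!/(1!×2!×1!×1!×1!×2!) = 40320/4 = 10080

10080


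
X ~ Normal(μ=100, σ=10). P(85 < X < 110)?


z₁=(85-100)/10=-1.5, z₂=(110-100)/10=1.0
P = Φ(1.0) - Φ(-1.5) = 0.841345 - 0.066807 = 0.774538 ≈ 0.7745

P(85 < X < 110) ≈ 0.7745


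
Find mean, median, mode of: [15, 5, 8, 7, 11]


Sorted: [5, 7, 8, 11, 15]
Mean = 46/5
Median = 8
Freq: {15: 1, 5: 1, 8: 1, 7: 1, 11: 1}
Mode: No mode

Mean=46/5, Median=8, Mode=No mode


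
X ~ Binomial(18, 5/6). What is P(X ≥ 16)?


P(X ≥ 16) = Σ P(X=i) for i=16..18
P(X=16) = 2593994140625/11284439629824
P(X=17) = 762939453125/5642219814912
P(X=18) = 3814697265625/101559956668416
Sum = 10223388671875/25389989167104

P(X ≥ 16) = 10223388671875/25389989167104 ≈ 40.27%


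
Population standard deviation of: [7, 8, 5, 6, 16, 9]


Mean = 51/6 = 17/2
  (7-17/2)²=9/4
  (8-17/2)²=1/4
  (5-17/2)²=49/4
  (6-17/2)²=25/4
  (16-17/2)²=225/4
  (9-17/2)²=1/4
Σ(x-μ)² = 155/2
σ² = (155/2)/6 = 155/12

σ = √(155/12) ≈ 3.5940


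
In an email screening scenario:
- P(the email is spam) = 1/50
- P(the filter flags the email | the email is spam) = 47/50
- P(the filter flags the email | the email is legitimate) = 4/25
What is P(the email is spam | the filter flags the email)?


Using Bayes' theorem:
P(A|B) = P(B|A)·P(A) / P(B)

P(the filter flags the email) = 47/50 × 1/50 + 4/25 × 49/50
= 47/2500 + 98/625 = 439/2500

P(the email is spam|the filter flags the email) = (47/2500) / (439/2500) = 47/439

P(the email is spam|the filter flags the email) = 47/439 ≈ 10.71%


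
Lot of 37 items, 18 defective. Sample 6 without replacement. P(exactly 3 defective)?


Hypergeometric: C(18,3)×C(19,3)/C(37,6)
= 816×969/2324784 = 969/2849

P(X=3) = 969/2849 ≈ 34.01%


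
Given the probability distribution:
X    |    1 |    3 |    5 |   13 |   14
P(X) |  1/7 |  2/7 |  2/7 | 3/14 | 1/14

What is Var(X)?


E[X] = 87/14
E[X²] = 841/14
Var(X) = E[X²] - (E[X])² = 841/14 - 7569/196 = 4205/196

Var(X) = 4205/196 ≈ 21.4541


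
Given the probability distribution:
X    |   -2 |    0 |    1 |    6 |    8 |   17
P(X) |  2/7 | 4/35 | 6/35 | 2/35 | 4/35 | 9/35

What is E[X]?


E[X] = Σ x·P(X=x)
= (-2)×(2/7) + (0)×(4/35) + (1)×(6/35) + (6)×(2/35) + (8)×(4/35) + (17)×(9/35)
= 183/35

E[X] = 183/35


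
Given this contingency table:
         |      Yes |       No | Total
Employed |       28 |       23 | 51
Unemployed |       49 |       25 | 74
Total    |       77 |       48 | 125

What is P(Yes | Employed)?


P(Yes | Employed) = 28/(28+23) = 28/51

P(Yes|Employed) = 28/51 ≈ 54.90%


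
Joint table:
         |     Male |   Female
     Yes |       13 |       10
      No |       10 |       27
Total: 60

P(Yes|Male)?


P(Yes|Male) = 13/(13+10) = 13/23

P = 13/23 ≈ 56.52%


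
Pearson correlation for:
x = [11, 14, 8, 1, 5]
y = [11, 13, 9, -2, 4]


n=5, Σx=39, Σy=35, Σxy=393, Σx²=407, Σy²=391
r = (5×393 - 39×35)/√((5×407 - 39²)(5×391 - 35²))
= 600/√(514×730) = 600/√375220 ≈ 600/612.5520 ≈ 0.9795

r ≈ 0.9795


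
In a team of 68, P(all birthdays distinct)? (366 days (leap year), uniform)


P(all different) = Π(366-i)/366 for i=0..67
= (366/366)×(365/366)×...×(299/366)
= 0.001299

P ≈ 0.0013 ≈ 0.13%


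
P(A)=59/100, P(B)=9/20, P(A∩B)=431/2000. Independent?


P(A)×P(B) = 531/2000
P(A∩B) = 431/2000
Not equal → NOT independent

No, not independent


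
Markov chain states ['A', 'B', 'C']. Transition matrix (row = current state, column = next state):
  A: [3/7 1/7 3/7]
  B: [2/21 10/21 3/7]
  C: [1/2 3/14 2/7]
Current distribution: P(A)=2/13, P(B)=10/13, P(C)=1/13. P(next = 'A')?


P(next=A) = Σᵢ P(now=i)×P(i→A)
= 2/13×3/7 + 10/13×2/21 + 1/13×1/2
= 6/91 + 20/273 + 1/26 = 97/546

P = 97/546 ≈ 0.1777


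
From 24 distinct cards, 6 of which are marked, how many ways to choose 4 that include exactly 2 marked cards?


Choose 2 of the 6 marked cards and 2 of the other 18 cards:
C(6,2)×C(18,2) = 15×153 = 2295

2295


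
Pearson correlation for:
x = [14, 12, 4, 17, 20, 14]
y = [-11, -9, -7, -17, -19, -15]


n=6, Σx=81, Σy=-78, Σxy=-1169, Σx²=1241, Σy²=1126
r = (6×(-1169) - 81×(-78))/√((6×1241 - 81²)(6×1126 - (-78)²))
= -696/√(885×672) = -696/√594720 ≈ -696/771.1809 ≈ -0.9025

r ≈ -0.9025


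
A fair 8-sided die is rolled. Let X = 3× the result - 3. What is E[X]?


E[die] = (1+8)/2 = 9/2
E[X] = 3×9/2 - 3 = 21/2

E[X] = 21/2


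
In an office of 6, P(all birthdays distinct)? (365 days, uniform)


P(all different) = Π(365-i)/365 for i=0..5
= (365/365)×(364/365)×...×(360/365)
= 0.959538

P ≈ 0.9595 ≈ 95.95%


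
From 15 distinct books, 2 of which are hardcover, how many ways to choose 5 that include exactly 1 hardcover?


Choose 1 of the 2 hardcovers and 4 of the other 13 books:
C(2,1)×C(13,4) = 2×715 = 1430

1430


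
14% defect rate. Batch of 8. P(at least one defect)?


P(all good) = (43/50)^8 = 11688200277601/39062500000000
P(≥1 defect) = 27374299722399/39062500000000

P = 27374299722399/39062500000000 ≈ 70.08%


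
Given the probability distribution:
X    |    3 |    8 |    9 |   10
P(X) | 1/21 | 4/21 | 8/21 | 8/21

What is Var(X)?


E[X] = 187/21
E[X²] = 571/7
Var(X) = E[X²] - (E[X])² = 571/7 - 34969/441 = 1004/441

Var(X) = 1004/441 ≈ 2.2766


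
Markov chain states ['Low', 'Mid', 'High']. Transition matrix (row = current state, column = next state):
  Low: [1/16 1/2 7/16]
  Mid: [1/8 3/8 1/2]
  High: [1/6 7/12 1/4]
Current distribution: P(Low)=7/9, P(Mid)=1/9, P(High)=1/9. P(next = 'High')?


P(next=High) = Σᵢ P(now=i)×P(i→High)
= 7/9×7/16 + 1/9×1/2 + 1/9×1/4
= 49/144 + 1/18 + 1/36 = 61/144

P = 61/144 ≈ 0.4236


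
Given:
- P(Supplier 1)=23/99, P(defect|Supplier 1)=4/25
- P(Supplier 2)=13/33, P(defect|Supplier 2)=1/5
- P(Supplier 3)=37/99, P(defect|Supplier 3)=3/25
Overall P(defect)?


P(B) = Σ P(B|Aᵢ)×P(Aᵢ)
  4/25×23/99 = 92/2475
  1/5×13/33 = 13/165
  3/25×37/99 = 37/825
Sum = 398/2475

P(defect) = 398/2475 ≈ 16.08%


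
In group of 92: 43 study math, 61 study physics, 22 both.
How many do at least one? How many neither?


|A∪B| = 43+61-22 = 82
Neither = 92-82 = 10

At least one: 82; Neither: 10


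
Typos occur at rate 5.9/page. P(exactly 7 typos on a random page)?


Poisson(λ=5.9): P(X=7) = e^(-λ)×λ^k/k!
= e^(-5.9) × 5.9^7 / 7!
≈ 0.002739444819 × 248865.148482 / 5040 ≈ 0.135268

P(X=7) ≈ 0.135268 ≈ 13.53%


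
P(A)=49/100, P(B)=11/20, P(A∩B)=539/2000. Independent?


P(A)×P(B) = 539/2000
P(A∩B) = 539/2000
Equal ✓ → Independent

Yes, independent


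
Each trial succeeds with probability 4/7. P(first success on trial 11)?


Geometric: P(X=11) = (1-p)^(k-1)×p = (3/7)^10×4/7 = 236196/1977326743

P(X=11) = 236196/1977326743 ≈ 0.01%


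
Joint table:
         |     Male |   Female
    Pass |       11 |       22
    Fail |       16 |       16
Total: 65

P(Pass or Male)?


P(Pass∨Male) = P(Pass) + P(Male) - P(Pass∧Male)
= (33 + 27 - 11)/65 = 49/65

P = 49/65 ≈ 75.38%


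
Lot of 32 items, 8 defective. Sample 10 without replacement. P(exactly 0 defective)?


Hypergeometric: C(8,0)×C(24,10)/C(32,10)
= 1×1961256/64512240 = 3553/116870

P(X=0) = 3553/116870 ≈ 3.04%


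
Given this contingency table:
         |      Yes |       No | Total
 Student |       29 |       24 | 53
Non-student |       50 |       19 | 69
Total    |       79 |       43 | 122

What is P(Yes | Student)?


P(Yes | Student) = 29/(29+24) = 29/53

P(Yes|Student) = 29/53 ≈ 54.72%


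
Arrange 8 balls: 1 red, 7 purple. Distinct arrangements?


8!/(1!×7!) = 8

8


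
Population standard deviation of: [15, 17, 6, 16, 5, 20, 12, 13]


Mean = 104/8 = 13
  (15-13)²=4
  (17-13)²=16
  (6-13)²=49
  (16-13)²=9
  (5-13)²=64
  (20-13)²=49
  (12-13)²=1
  (13-13)²=0
Σ(x-μ)² = 192
σ² = 192/8 = 24

σ = √(24) ≈ 4.8990


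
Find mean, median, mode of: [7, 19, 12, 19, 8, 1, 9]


Sorted: [1, 7, 8, 9, 12, 19, 19]
Mean = 75/7
Median = 9
Freq: {7: 1, 19: 2, 12: 1, 8: 1, 1: 1, 9: 1}
Mode: [19]

Mean=75/7, Median=9, Mode=19


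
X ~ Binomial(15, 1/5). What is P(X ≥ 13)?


P(X ≥ 13) = Σ P(X=i) for i=13..15
P(X=13) = 336/6103515625
P(X=14) = 12/6103515625
P(X=15) = 1/30517578125
Sum = 1741/30517578125

P(X ≥ 13) = 1741/30517578125 ≈ 0.00%


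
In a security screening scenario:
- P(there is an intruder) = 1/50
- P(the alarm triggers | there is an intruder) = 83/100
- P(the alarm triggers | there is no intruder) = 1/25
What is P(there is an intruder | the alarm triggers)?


Using Bayes' theorem:
P(A|B) = P(B|A)·P(A) / P(B)

P(the alarm triggers) = 83/100 × 1/50 + 1/25 × 49/50
= 83/5000 + 49/1250 = 279/5000

P(there is an intruder|the alarm triggers) = (83/5000) / (279/5000) = 83/279

P(there is an intruder|the alarm triggers) = 83/279 ≈ 29.75%


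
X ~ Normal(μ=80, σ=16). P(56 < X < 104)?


z₁=(56-80)/16=-1.5, z₂=(104-80)/16=1.5
P = Φ(1.5) - Φ(-1.5) = 0.933193 - 0.066807 = 0.866386 ≈ 0.8664

P(56 < X < 104) ≈ 0.8664


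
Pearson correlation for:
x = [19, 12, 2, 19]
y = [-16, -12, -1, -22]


n=4, Σx=52, Σy=-51, Σxy=-868, Σx²=870, Σy²=885
r = (4×(-868) - 52×(-51))/√((4×870 - 52²)(4×885 - (-51)²))
= -820/√(776×939) = -820/√728664 ≈ -820/853.6182 ≈ -0.9606

r ≈ -0.9606


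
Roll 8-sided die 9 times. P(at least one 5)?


P(no 5)^9 = (7/8)^9 = 40353607/134217728
P(≥1) = 1 - 40353607/134217728 = 93864121/134217728

P = 93864121/134217728 ≈ 69.93%


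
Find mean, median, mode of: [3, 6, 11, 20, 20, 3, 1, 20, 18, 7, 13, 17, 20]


Sorted: [1, 3, 3, 6, 7, 11, 13, 17, 18, 20, 20, 20, 20]
Mean = 159/13
Median = 13
Freq: {3: 2, 6: 1, 11: 1, 20: 4, 1: 1, 18: 1, 7: 1, 13: 1, 17: 1}
Mode: [20]

Mean=159/13, Median=13, Mode=20


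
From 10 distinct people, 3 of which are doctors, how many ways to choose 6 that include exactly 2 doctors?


Choose 2 of the 3 doctors and 4 of the other 7 people:
C(3,2)×C(7,4) = 3×35 = 105

105


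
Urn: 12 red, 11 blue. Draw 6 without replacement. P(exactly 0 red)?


Hypergeometric: C(12,0)×C(11,6)/C(23,6)
= 1×462/100947 = 2/437

P(X=0) = 2/437 ≈ 0.46%


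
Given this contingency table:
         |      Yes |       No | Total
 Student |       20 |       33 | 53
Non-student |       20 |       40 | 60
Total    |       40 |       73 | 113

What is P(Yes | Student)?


P(Yes | Student) = 20/(20+33) = 20/53

P(Yes|Student) = 20/53 ≈ 37.74%


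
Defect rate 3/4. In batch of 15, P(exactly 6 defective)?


Binomial: P(X=6) = C(15,6)×p^6×(1-p)^9
= 5005 × 729/4096 × 1/262144 = 3648645/1073741824

P(X=6) = 3648645/1073741824 ≈ 0.34%


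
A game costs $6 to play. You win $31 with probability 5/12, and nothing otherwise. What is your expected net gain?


E[gain] = (31-6)×5/12 + (-6)×7/12
= 125/12 - 7/2 = 83/12

Expected net gain = $83/12 ≈ $6.92


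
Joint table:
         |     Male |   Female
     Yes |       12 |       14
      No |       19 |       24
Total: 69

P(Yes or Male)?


P(Yes∨Male) = P(Yes) + P(Male) - P(Yes∧Male)
= (26 + 31 - 12)/69 = 45/69 = 15/23

P = 15/23 ≈ 65.22%


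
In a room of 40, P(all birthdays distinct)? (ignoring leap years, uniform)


P(all different) = Π(365-i)/365 for i=0..39
= (365/365)×(364/365)×...×(326/365)
= 0.108768

P ≈ 0.1088 ≈ 10.88%


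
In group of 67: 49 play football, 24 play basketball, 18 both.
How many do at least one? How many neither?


|A∪B| = 49+24-18 = 55
Neither = 67-55 = 12

At least one: 55; Neither: 12


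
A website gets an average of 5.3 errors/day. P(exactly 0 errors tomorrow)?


Poisson(λ=5.3): P(X=0) = e^(-λ)×λ^k/k!
= e^(-5.3) × 5.3^0 / 0!
≈ 0.004991593907 × 1 / 1 ≈ 0.004992

P(X=0) ≈ 0.004992 ≈ 0.50%


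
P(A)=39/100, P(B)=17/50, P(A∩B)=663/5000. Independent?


P(A)×P(B) = 663/5000
P(A∩B) = 663/5000
Equal ✓ → Independent

Yes, independent


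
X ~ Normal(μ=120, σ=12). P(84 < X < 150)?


z₁=(84-120)/12=-3.0, z₂=(150-120)/12=2.5
P = Φ(2.5) - Φ(-3.0) = 0.993790 - 0.001350 = 0.992440 ≈ 0.9924

P(84 < X < 150) ≈ 0.9924


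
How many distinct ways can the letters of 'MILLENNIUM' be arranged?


Letters: 10, freq: {'M': 2, 'I': 2, 'L': 2, 'E': 1, 'N': 2, 'U': 1}
10!/(2!×2!×2!×1!×2!×1!) = 3628800/16 = 226800

226800


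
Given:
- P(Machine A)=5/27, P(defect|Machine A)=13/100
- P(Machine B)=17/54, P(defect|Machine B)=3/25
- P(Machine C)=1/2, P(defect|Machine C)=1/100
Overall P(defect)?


P(B) = Σ P(B|Aᵢ)×P(Aᵢ)
  13/100×5/27 = 13/540
  3/25×17/54 = 17/450
  1/100×1/2 = 1/200
Sum = 361/5400

P(defect) = 361/5400 ≈ 6.69%


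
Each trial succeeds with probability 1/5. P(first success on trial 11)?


Geometric: P(X=11) = (1-p)^(k-1)×p = (4/5)^10×1/5 = 1048576/48828125

P(X=11) = 1048576/48828125 ≈ 2.15%


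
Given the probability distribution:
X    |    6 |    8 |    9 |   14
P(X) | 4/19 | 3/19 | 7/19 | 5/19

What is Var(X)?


E[X] = 181/19
E[X²] = 1883/19
Var(X) = E[X²] - (E[X])² = 1883/19 - 32761/361 = 3016/361

Var(X) = 3016/361 ≈ 8.3546


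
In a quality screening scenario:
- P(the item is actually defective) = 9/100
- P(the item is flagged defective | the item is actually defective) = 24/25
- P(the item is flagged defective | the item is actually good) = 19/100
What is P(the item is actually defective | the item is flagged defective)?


Using Bayes' theorem:
P(A|B) = P(B|A)·P(A) / P(B)

P(the item is flagged defective) = 24/25 × 9/100 + 19/100 × 91/100
= 54/625 + 1729/10000 = 2593/10000

P(the item is actually defective|the item is flagged defective) = (54/625) / (2593/10000) = 864/2593

P(the item is actually defective|the item is flagged defective) = 864/2593 ≈ 33.32%


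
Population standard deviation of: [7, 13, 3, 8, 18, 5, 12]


Mean = 66/7
  (7-66/7)²=289/49
  (13-66/7)²=625/49
  (3-66/7)²=2025/49
  (8-66/7)²=100/49
  (18-66/7)²=3600/49
  (5-66/7)²=961/49
  (12-66/7)²=324/49
Σ(x-μ)² = 1132/7
σ² = (1132/7)/7 = 1132/49

σ = √(1132/49) ≈ 4.8065


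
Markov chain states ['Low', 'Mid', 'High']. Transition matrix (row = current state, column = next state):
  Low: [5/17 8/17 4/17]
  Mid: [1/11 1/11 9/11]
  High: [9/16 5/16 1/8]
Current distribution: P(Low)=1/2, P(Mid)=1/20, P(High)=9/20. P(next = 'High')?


P(next=High) = Σᵢ P(now=i)×P(i→High)
= 1/2×4/17 + 1/20×9/11 + 9/20×1/8
= 2/17 + 9/220 + 9/160 = 6427/29920

P = 6427/29920 ≈ 0.2148


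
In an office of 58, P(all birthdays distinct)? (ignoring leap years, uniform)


P(all different) = Π(365-i)/365 for i=0..57
= (365/365)×(364/365)×...×(308/365)
= 0.008335

P ≈ 0.0083 ≈ 0.83%


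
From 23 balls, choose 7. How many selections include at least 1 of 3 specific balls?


Complement: C(23,7) - C(20,7) = 245157 - 77520 = 167637

167637


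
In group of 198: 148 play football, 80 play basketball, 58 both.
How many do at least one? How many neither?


|A∪B| = 148+80-58 = 170
Neither = 198-170 = 28

At least one: 170; Neither: 28


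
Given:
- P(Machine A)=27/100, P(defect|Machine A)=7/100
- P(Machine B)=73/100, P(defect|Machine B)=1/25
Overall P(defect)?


P(B) = Σ P(B|Aᵢ)×P(Aᵢ)
  7/100×27/100 = 189/10000
  1/25×73/100 = 73/2500
Sum = 481/10000

P(defect) = 481/10000 ≈ 4.81%


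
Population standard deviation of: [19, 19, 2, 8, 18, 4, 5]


Mean = 75/7
  (19-75/7)²=3364/49
  (19-75/7)²=3364/49
  (2-75/7)²=3721/49
  (8-75/7)²=361/49
  (18-75/7)²=2601/49
  (4-75/7)²=2209/49
  (5-75/7)²=1600/49
Σ(x-μ)² = 2460/7
σ² = (2460/7)/7 = 2460/49

σ = √(2460/49) ≈ 7.0855


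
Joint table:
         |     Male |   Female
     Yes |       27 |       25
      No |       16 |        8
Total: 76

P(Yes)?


P(Yes) = (27+25)/76 = 52/76 = 13/19

P(Yes) = 13/19 ≈ 68.42%


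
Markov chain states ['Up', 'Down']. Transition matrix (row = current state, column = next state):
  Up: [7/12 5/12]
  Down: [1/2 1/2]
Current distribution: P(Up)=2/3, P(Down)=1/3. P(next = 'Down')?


P(next=Down) = Σᵢ P(now=i)×P(i→Down)
= 2/3×5/12 + 1/3×1/2
= 5/18 + 1/6 = 4/9

P = 4/9 ≈ 0.4444


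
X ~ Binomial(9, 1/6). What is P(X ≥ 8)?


P(X ≥ 8) = Σ P(X=i) for i=8..9
P(X=8) = 5/1119744
P(X=9) = 1/10077696
Sum = 23/5038848

P(X ≥ 8) = 23/5038848 ≈ 0.00%


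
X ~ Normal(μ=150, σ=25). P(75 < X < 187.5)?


z₁=(75-150)/25=-3.0, z₂=(187.5-150)/25=1.5
P = Φ(1.5) - Φ(-3.0) = 0.933193 - 0.001350 = 0.931843 ≈ 0.9318

P(75 < X < 187.5) ≈ 0.9318


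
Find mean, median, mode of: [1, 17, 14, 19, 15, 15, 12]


Sorted: [1, 12, 14, 15, 15, 17, 19]
Mean = 93/7
Median = 15
Freq: {1: 1, 17: 1, 14: 1, 19: 1, 15: 2, 12: 1}
Mode: [15]

Mean=93/7, Median=15, Mode=15


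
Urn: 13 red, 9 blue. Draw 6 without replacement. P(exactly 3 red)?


Hypergeometric: C(13,3)×C(9,3)/C(22,6)
= 286×84/74613 = 104/323

P(X=3) = 104/323 ≈ 32.20%


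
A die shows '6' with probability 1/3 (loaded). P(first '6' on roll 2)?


Geometric: P(X=2) = (1-p)^(k-1)×p = (2/3)^1×1/3 = 2/9

P(X=2) = 2/9 ≈ 22.22%


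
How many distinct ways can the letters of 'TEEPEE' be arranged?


Letters: 6, freq: {'T': 1, 'E': 4, 'P': 1}
6!/(1!×4!×1!) = 720/24 = 30

30


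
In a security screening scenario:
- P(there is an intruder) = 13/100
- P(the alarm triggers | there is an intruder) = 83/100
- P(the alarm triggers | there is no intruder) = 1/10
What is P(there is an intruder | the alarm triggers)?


Using Bayes' theorem:
P(A|B) = P(B|A)·P(A) / P(B)

P(the alarm triggers) = 83/100 × 13/100 + 1/10 × 87/100
= 1079/10000 + 87/1000 = 1949/10000

P(there is an intruder|the alarm triggers) = (1079/10000) / (1949/10000) = 1079/1949

P(there is an intruder|the alarm triggers) = 1079/1949 ≈ 55.36%


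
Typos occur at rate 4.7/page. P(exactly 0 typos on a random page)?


Poisson(λ=4.7): P(X=0) = e^(-λ)×λ^k/k!
= e^(-4.7) × 4.7^0 / 0!
≈ 0.009095277102 × 1 / 1 ≈ 0.009095

P(X=0) ≈ 0.009095 ≈ 0.91%


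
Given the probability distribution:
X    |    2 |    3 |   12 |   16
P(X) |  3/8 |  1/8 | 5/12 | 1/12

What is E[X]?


E[X] = Σ x·P(X=x)
= (2)×(3/8) + (3)×(1/8) + (12)×(5/12) + (16)×(1/12)
= 179/24

E[X] = 179/24


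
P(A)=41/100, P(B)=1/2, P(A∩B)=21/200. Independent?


P(A)×P(B) = 41/200
P(A∩B) = 21/200
Not equal → NOT independent

No, not independent


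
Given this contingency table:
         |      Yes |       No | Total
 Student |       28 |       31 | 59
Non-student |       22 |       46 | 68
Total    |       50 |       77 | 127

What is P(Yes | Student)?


P(Yes | Student) = 28/(28+31) = 28/59

P(Yes|Student) = 28/59 ≈ 47.46%


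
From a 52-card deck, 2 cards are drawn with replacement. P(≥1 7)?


P(not a 7) = 48/52 = 12/13
P(none in 2 draws) = (12/13)^2 = 144/169
P(≥1 7) = 1 - 144/169 = 25/169

P = 25/169 ≈ 14.79%


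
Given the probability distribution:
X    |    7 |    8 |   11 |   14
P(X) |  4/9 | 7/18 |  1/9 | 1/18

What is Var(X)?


E[X] = 74/9
E[X²] = 71
Var(X) = E[X²] - (E[X])² = 71 - 5476/81 = 275/81

Var(X) = 275/81 ≈ 3.3951


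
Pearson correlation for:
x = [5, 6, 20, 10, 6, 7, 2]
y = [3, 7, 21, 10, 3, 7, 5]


n=7, Σx=56, Σy=56, Σxy=654, Σx²=650, Σy²=682
r = (7×654 - 56×56)/√((7×650 - 56²)(7×682 - 56²))
= 1442/√(1414×1638) = 1442/√2316132 ≈ 1442/1521.8844 ≈ 0.9475

r ≈ 0.9475


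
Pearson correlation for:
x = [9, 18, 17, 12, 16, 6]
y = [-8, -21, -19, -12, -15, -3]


n=6, Σx=78, Σy=-78, Σxy=-1175, Σx²=1130, Σy²=1244
r = (6×(-1175) - 78×(-78))/√((6×1130 - 78²)(6×1244 - (-78)²))
= -966/√(696×1380) = -966/√960480 ≈ -966/980.0408 ≈ -0.9857

r ≈ -0.9857


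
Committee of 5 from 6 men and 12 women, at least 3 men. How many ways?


Count by #men:
  3M,2W: C(6,3)×C(12,2)=1320
  4M,1W: C(6,4)×C(12,1)=180
  5M,0W: C(6,5)×C(12,0)=6
Total = 1506

1506


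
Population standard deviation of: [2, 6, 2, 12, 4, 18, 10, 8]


Mean = 62/8 = 31/4
  (2-31/4)²=529/16
  (6-31/4)²=49/16
  (2-31/4)²=529/16
  (12-31/4)²=289/16
  (4-31/4)²=225/16
  (18-31/4)²=1681/16
  (10-31/4)²=81/16
  (8-31/4)²=1/16
Σ(x-μ)² = 423/2
σ² = (423/2)/8 = 423/16

σ = √(423/16) ≈ 5.1417


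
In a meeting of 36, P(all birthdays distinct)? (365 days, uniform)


P(all different) = Π(365-i)/365 for i=0..35
= (365/365)×(364/365)×...×(330/365)
= 0.167818

P ≈ 0.1678 ≈ 16.78%


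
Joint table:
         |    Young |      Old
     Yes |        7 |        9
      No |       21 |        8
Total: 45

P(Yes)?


P(Yes) = (7+9)/45 = 16/45

P(Yes) = 16/45 ≈ 35.56%


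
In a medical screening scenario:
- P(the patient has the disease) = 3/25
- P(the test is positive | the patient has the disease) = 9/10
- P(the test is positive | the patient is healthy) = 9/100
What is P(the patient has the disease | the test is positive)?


Using Bayes' theorem:
P(A|B) = P(B|A)·P(A) / P(B)

P(the test is positive) = 9/10 × 3/25 + 9/100 × 22/25
= 27/250 + 99/1250 = 117/625

P(the patient has the disease|the test is positive) = (27/250) / (117/625) = 15/26

P(the patient has the disease|the test is positive) = 15/26 ≈ 57.69%


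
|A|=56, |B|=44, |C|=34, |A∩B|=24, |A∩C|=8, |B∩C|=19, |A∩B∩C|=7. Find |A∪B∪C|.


|A∪B∪C| = 56+44+34-24-8-19+7 = 90

|A∪B∪C| = 90


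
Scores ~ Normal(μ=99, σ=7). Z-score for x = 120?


z = (x - μ)/σ = (120 - 99)/7 = 3.0

z = 3.0


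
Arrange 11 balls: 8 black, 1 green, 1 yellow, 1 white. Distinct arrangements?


11!/(8!×1!×1!×1!) = 990

990


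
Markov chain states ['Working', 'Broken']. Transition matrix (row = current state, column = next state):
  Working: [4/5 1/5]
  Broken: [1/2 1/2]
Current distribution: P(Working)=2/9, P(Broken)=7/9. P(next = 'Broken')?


P(next=Broken) = Σᵢ P(now=i)×P(i→Broken)
= 2/9×1/5 + 7/9×1/2
= 2/45 + 7/18 = 13/30

P = 13/30 ≈ 0.4333


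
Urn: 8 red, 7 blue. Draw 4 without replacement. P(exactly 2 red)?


Hypergeometric: C(8,2)×C(7,2)/C(15,4)
= 28×21/1365 = 28/65

P(X=2) = 28/65 ≈ 43.08%


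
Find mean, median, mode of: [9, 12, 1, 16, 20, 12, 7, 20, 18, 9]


Sorted: [1, 7, 9, 9, 12, 12, 16, 18, 20, 20]
Mean = 124/10 = 62/5
Median = 12
Freq: {9: 2, 12: 2, 1: 1, 16: 1, 20: 2, 7: 1, 18: 1}
Mode: [9, 12, 20]

Mean=62/5, Median=12, Mode=[9, 12, 20]


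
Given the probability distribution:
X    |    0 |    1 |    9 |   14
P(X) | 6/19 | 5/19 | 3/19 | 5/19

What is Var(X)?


E[X] = 102/19
E[X²] = 1228/19
Var(X) = E[X²] - (E[X])² = 1228/19 - 10404/361 = 12928/361

Var(X) = 12928/361 ≈ 35.8116


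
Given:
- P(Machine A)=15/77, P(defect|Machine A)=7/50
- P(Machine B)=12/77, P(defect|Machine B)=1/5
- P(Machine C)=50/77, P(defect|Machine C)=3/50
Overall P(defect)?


P(B) = Σ P(B|Aᵢ)×P(Aᵢ)
  7/50×15/77 = 3/110
  1/5×12/77 = 12/385
  3/50×50/77 = 3/77
Sum = 15/154

P(defect) = 15/154 ≈ 9.74%


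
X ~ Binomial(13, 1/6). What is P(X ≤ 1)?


P(X ≤ 1) = Σ P(X=i) for i=0..1
P(X=0) = 1220703125/13060694016
P(X=1) = 3173828125/13060694016
Sum = 244140625/725594112

P(X ≤ 1) = 244140625/725594112 ≈ 33.65%


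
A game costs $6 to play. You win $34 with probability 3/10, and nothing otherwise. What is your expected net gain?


E[gain] = (34-6)×3/10 + (-6)×7/10
= 42/5 - 21/5 = 21/5

Expected net gain = $21/5 ≈ $4.20


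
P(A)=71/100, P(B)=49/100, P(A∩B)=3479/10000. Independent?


P(A)×P(B) = 3479/10000
P(A∩B) = 3479/10000
Equal ✓ → Independent

Yes, independent


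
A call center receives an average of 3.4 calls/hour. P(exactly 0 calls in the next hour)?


Poisson(λ=3.4): P(X=0) = e^(-λ)×λ^k/k!
= e^(-3.4) × 3.4^0 / 0!
≈ 0.03337326996 × 1 / 1 ≈ 0.033373

P(X=0) ≈ 0.033373 ≈ 3.34%


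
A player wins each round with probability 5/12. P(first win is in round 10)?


Geometric: P(X=10) = (1-p)^(k-1)×p = (7/12)^9×5/12 = 201768035/61917364224

P(X=10) = 201768035/61917364224 ≈ 0.33%


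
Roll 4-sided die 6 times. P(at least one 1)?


P(no 1)^6 = (3/4)^6 = 729/4096
P(≥1) = 1 - 729/4096 = 3367/4096

P = 3367/4096 ≈ 82.20%


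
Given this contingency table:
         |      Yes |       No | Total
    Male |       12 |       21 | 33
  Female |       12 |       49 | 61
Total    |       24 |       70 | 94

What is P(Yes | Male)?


P(Yes | Male) = 12/(12+21) = 12/33 = 4/11

P(Yes|Male) = 4/11 ≈ 36.36%


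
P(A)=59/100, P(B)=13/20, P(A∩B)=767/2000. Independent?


P(A)×P(B) = 767/2000
P(A∩B) = 767/2000
Equal ✓ → Independent

Yes, independent


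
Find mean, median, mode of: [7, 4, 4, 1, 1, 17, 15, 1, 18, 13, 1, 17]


Sorted: [1, 1, 1, 1, 4, 4, 7, 13, 15, 17, 17, 18]
Mean = 99/12 = 33/4
Median = 11/2
Freq: {7: 1, 4: 2, 1: 4, 17: 2, 15: 1, 18: 1, 13: 1}
Mode: [1]

Mean=33/4, Median=11/2, Mode=1


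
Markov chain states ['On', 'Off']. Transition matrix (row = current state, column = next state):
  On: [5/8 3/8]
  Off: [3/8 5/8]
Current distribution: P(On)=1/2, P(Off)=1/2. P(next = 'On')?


P(next=On) = Σᵢ P(now=i)×P(i→On)
= 1/2×5/8 + 1/2×3/8
= 5/16 + 3/16 = 1/2

P = 1/2 ≈ 0.5000


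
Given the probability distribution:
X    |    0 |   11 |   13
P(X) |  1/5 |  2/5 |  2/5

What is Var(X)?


E[X] = 48/5
E[X²] = 116
Var(X) = E[X²] - (E[X])² = 116 - 2304/25 = 596/25

Var(X) = 596/25 ≈ 23.8400


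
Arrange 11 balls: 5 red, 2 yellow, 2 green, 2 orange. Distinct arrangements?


11!/(5!×2!×2!×2!) = 41580

41580


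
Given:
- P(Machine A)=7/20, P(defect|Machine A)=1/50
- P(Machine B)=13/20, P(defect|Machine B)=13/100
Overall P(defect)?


P(B) = Σ P(B|Aᵢ)×P(Aᵢ)
  1/50×7/20 = 7/1000
  13/100×13/20 = 169/2000
Sum = 183/2000

P(defect) = 183/2000 ≈ 9.15%


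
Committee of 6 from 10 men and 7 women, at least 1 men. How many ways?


Count by #men:
  1M,5W: C(10,1)×C(7,5)=210
  2M,4W: C(10,2)×C(7,4)=1575
  3M,3W: C(10,3)×C(7,3)=4200
  4M,2W: C(10,4)×C(7,2)=4410
  5M,1W: C(10,5)×C(7,1)=1764
  6M,0W: C(10,6)×C(7,0)=210
Total = 12369

12369


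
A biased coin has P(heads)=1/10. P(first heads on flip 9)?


Geometric: P(X=9) = (1-p)^(k-1)×p = (9/10)^8×1/10 = 43046721/1000000000

P(X=9) = 43046721/1000000000 ≈ 4.30%


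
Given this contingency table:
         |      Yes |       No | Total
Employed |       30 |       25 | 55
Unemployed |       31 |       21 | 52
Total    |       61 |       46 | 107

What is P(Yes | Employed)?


P(Yes | Employed) = 30/(30+25) = 30/55 = 6/11

P(Yes|Employed) = 6/11 ≈ 54.55%


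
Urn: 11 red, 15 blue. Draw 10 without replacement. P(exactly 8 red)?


Hypergeometric: C(11,8)×C(15,2)/C(26,10)
= 165×105/5311735 = 315/96577

P(X=8) = 315/96577 ≈ 0.33%


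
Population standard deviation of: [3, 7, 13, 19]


Mean = 42/4 = 21/2
  (3-21/2)²=225/4
  (7-21/2)²=49/4
  (13-21/2)²=25/4
  (19-21/2)²=289/4
Σ(x-μ)² = 147
σ² = 147/4

σ = √(147/4) ≈ 6.0622


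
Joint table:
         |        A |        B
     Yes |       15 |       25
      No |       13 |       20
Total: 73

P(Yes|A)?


P(Yes|A) = 15/(15+13) = 15/28

P = 15/28 ≈ 53.57%


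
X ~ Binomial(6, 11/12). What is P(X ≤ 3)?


P(X ≤ 3) = Σ P(X=i) for i=0..3
P(X=0) = 1/2985984
P(X=1) = 11/497664
P(X=2) = 605/995328
P(X=3) = 6655/746496
Sum = 14251/1492992

P(X ≤ 3) = 14251/1492992 ≈ 0.95%


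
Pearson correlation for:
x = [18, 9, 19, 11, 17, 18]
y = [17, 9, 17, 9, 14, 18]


n=6, Σx=92, Σy=84, Σxy=1371, Σx²=1500, Σy²=1260
r = (6×1371 - 92×84)/√((6×1500 - 92²)(6×1260 - 84²))
= 498/√(536×504) = 498/√270144 ≈ 498/519.7538 ≈ 0.9581

r ≈ 0.9581


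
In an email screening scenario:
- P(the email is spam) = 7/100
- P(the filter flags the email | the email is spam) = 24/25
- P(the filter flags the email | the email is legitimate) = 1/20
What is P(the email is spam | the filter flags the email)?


Using Bayes' theorem:
P(A|B) = P(B|A)·P(A) / P(B)

P(the filter flags the email) = 24/25 × 7/100 + 1/20 × 93/100
= 42/625 + 93/2000 = 1137/10000

P(the email is spam|the filter flags the email) = (42/625) / (1137/10000) = 224/379

P(the email is spam|the filter flags the email) = 224/379 ≈ 59.10%


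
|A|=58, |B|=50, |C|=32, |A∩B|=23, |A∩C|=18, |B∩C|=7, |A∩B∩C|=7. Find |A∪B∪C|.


|A∪B∪C| = 58+50+32-23-18-7+7 = 99

|A∪B∪C| = 99


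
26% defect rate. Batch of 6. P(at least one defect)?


P(all good) = (37/50)^6 = 2565726409/15625000000
P(≥1 defect) = 13059273591/15625000000

P = 13059273591/15625000000 ≈ 83.58%


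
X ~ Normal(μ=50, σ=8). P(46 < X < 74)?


z₁=(46-50)/8=-0.5, z₂=(74-50)/8=3.0
P = Φ(3.0) - Φ(-0.5) = 0.998650 - 0.308538 = 0.690112 ≈ 0.6901

P(46 < X < 74) ≈ 0.6901


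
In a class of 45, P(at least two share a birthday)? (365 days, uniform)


P(all different) = Π(365-i)/365 for i=0..44
= 0.059024
P(match) = 1 - 0.059024 = 0.940976

P ≈ 0.9410 ≈ 94.10%


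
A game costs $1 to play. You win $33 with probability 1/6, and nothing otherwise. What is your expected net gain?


E[gain] = (33-1)×1/6 + (-1)×5/6
= 16/3 - 5/6 = 9/2

Expected net gain = $9/2 ≈ $4.50


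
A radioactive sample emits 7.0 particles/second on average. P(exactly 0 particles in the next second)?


Poisson(λ=7.0): P(X=0) = e^(-λ)×λ^k/k!
= e^(-7.0) × 7.0^0 / 0!
≈ 0.0009118819656 × 1 / 1 ≈ 0.000912

P(X=0) ≈ 0.000912 ≈ 0.09%


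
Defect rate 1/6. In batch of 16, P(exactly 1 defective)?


Binomial: P(X=1) = C(16,1)×p^1×(1-p)^15
= 16 × 1/6 × 30517578125/470184984576 = 30517578125/176319369216

P(X=1) = 30517578125/176319369216 ≈ 17.31%


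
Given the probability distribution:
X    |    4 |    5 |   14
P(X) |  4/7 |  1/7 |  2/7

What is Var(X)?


E[X] = 7
E[X²] = 481/7
Var(X) = E[X²] - (E[X])² = 481/7 - 49 = 138/7

Var(X) = 138/7 ≈ 19.7143


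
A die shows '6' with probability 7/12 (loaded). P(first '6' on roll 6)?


Geometric: P(X=6) = (1-p)^(k-1)×p = (5/12)^5×7/12 = 21875/2985984

P(X=6) = 21875/2985984 ≈ 0.73%


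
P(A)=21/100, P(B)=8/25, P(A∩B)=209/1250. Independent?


P(A)×P(B) = 42/625
P(A∩B) = 209/1250
Not equal → NOT independent

No, not independent


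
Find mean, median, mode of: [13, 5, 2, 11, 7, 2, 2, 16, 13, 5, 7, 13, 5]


Sorted: [2, 2, 2, 5, 5, 5, 7, 7, 11, 13, 13, 13, 16]
Mean = 101/13
Median = 7
Freq: {13: 3, 5: 3, 2: 3, 11: 1, 7: 2, 16: 1}
Mode: [2, 5, 13]

Mean=101/13, Median=7, Mode=[2, 5, 13]


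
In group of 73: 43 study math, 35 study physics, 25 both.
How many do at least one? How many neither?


|A∪B| = 43+35-25 = 53
Neither = 73-53 = 20

At least one: 53; Neither: 20


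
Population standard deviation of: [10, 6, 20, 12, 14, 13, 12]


Mean = 87/7
  (10-87/7)²=289/49
  (6-87/7)²=2025/49
  (20-87/7)²=2809/49
  (12-87/7)²=9/49
  (14-87/7)²=121/49
  (13-87/7)²=16/49
  (12-87/7)²=9/49
Σ(x-μ)² = 754/7
σ² = (754/7)/7 = 754/49

σ = √(754/49) ≈ 3.9227


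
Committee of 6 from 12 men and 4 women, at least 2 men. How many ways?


Count by #men:
  2M,4W: C(12,2)×C(4,4)=66
  3M,3W: C(12,3)×C(4,3)=880
  4M,2W: C(12,4)×C(4,2)=2970
  5M,1W: C(12,5)×C(4,1)=3168
  6M,0W: C(12,6)×C(4,0)=924
Total = 8008

8008


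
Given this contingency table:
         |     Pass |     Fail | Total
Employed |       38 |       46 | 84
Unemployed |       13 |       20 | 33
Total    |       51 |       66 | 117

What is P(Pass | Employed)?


P(Pass | Employed) = 38/(38+46) = 38/84 = 19/42

P(Pass|Employed) = 19/42 ≈ 45.24%


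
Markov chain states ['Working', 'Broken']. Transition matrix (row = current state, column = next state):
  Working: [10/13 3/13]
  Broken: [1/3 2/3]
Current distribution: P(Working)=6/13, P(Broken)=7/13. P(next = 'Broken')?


P(next=Broken) = Σᵢ P(now=i)×P(i→Broken)
= 6/13×3/13 + 7/13×2/3
= 18/169 + 14/39 = 236/507

P = 236/507 ≈ 0.4655


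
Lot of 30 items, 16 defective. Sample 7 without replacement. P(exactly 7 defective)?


Hypergeometric: C(16,7)×C(14,0)/C(30,7)
= 11440×1/2035800 = 22/3915

P(X=7) = 22/3915 ≈ 0.56%


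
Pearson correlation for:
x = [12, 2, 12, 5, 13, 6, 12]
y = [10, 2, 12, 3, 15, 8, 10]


n=7, Σx=62, Σy=60, Σxy=646, Σx²=666, Σy²=646
r = (7×646 - 62×60)/√((7×666 - 62²)(7×646 - 60²))
= 802/√(818×922) = 802/√754196 ≈ 802/868.4446 ≈ 0.9235

r ≈ 0.9235


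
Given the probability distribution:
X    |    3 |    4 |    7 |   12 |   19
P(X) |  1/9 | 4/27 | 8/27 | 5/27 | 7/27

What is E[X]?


E[X] = Σ x·P(X=x)
= (3)×(1/9) + (4)×(4/27) + (7)×(8/27) + (12)×(5/27) + (19)×(7/27)
= 274/27

E[X] = 274/27


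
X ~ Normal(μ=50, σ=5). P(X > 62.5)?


z = (62.5-50)/5 = 2.5
P(X > 62.5) = 1 - P(Z ≤ 2.5) = 1 - 0.9938 = 0.0062

P(X > 62.5) ≈ 0.0062


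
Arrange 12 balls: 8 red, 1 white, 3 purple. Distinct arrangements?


12!/(8!×1!×3!) = 1980

1980


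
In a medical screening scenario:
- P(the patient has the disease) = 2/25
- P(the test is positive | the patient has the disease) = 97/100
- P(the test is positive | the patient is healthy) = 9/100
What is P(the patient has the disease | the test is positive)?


Using Bayes' theorem:
P(A|B) = P(B|A)·P(A) / P(B)

P(the test is positive) = 97/100 × 2/25 + 9/100 × 23/25
= 97/1250 + 207/2500 = 401/2500

P(the patient has the disease|the test is positive) = (97/1250) / (401/2500) = 194/401

P(the patient has the disease|the test is positive) = 194/401 ≈ 48.38%


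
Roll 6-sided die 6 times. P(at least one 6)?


P(no 6)^6 = (5/6)^6 = 15625/46656
P(≥1) = 1 - 15625/46656 = 31031/46656

P = 31031/46656 ≈ 66.51%


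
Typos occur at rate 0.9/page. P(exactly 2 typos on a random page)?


Poisson(λ=0.9): P(X=2) = e^(-λ)×λ^k/k!
= e^(-0.9) × 0.9^2 / 2!
≈ 0.4065696597 × 0.81 / 2 ≈ 0.164661

P(X=2) ≈ 0.164661 ≈ 16.47%


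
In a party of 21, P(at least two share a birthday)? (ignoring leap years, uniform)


P(all different) = Π(365-i)/365 for i=0..20
= 0.556312
P(match) = 1 - 0.556312 = 0.443688

P ≈ 0.4437 ≈ 44.37%


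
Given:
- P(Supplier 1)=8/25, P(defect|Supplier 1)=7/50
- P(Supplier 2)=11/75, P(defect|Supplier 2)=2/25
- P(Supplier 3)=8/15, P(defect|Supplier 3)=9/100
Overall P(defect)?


P(B) = Σ P(B|Aᵢ)×P(Aᵢ)
  7/50×8/25 = 28/625
  2/25×11/75 = 22/1875
  9/100×8/15 = 6/125
Sum = 196/1875

P(defect) = 196/1875 ≈ 10.45%


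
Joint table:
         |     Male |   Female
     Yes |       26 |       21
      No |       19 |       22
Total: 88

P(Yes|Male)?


P(Yes|Male) = 26/(26+19) = 26/45

P = 26/45 ≈ 57.78%


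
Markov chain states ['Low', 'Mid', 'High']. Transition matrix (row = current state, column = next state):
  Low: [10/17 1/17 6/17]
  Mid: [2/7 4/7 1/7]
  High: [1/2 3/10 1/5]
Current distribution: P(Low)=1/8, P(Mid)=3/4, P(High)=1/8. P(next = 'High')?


P(next=High) = Σᵢ P(now=i)×P(i→High)
= 1/8×6/17 + 3/4×1/7 + 1/8×1/5
= 3/68 + 3/28 + 1/40 = 839/4760

P = 839/4760 ≈ 0.1763


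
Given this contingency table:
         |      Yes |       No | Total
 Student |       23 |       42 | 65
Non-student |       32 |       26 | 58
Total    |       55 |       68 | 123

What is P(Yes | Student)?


P(Yes | Student) = 23/(23+42) = 23/65

P(Yes|Student) = 23/65 ≈ 35.38%


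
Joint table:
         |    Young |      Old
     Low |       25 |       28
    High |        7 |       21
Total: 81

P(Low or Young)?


P(Low∨Young) = P(Low) + P(Young) - P(Low∧Young)
= (53 + 32 - 25)/81 = 60/81 = 20/27

P = 20/27 ≈ 74.07%


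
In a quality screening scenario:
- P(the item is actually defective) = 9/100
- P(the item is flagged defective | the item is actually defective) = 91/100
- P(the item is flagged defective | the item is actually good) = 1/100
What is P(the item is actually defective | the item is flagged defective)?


Using Bayes' theorem:
P(A|B) = P(B|A)·P(A) / P(B)

P(the item is flagged defective) = 91/100 × 9/100 + 1/100 × 91/100
= 819/10000 + 91/10000 = 91/1000

P(the item is actually defective|the item is flagged defective) = (819/10000) / (91/1000) = 9/10

P(the item is actually defective|the item is flagged defective) = 9/10 ≈ 90.00%
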